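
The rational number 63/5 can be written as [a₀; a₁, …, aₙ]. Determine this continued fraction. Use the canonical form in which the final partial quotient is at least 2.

⌊63/5⌋ = 12, remainder 3
⌊5/3⌋ = 1, remainder 2
⌊3/2⌋ = 1, remainder 1
⌊2/1⌋ = 2, remainder 0

[12; 1, 1, 2]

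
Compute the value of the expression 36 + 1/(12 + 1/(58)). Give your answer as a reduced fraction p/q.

25150/697

a_0 = 36: 36/1
a_1 = 12: 433/12
a_2 = 58: 25150/697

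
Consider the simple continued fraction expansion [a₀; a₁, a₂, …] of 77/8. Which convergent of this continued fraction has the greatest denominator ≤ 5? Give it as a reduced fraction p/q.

29/3

a_0 = 9: 9/1  (≤ bound)
a_1 = 1: 10/1  (≤ bound)
a_2 = 1: 19/2  (≤ bound)
a_3 = 1: 29/3  (≤ bound)
a_4 = 2: 77/8  (> 5, stop)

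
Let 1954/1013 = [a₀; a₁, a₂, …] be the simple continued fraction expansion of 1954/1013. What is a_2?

⌊1954/1013⌋ = 1, remainder 941
⌊1013/941⌋ = 1, remainder 72
⌊941/72⌋ = 13, remainder 5

13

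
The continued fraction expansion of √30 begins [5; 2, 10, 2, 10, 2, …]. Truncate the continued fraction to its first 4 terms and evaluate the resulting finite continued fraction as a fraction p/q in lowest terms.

a_0 = 5: 5/1
a_1 = 2: 11/2
a_2 = 10: 115/21
a_3 = 2: 241/44

241/44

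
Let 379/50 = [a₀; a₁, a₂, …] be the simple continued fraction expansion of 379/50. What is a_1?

1

Repeatedly divide and take the remainder:
379 = 7·50 + 29, so a_0 = 7
50 = 1·29 + 21, so a_1 = 1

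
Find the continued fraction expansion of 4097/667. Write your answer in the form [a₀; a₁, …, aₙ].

4097 = 6·667 + 95, so a_0 = 6
667 = 7·95 + 2, so a_1 = 7
95 = 47·2 + 1, so a_2 = 47
2 = 2·1 + 0, so a_3 = 2

[6; 7, 47, 2]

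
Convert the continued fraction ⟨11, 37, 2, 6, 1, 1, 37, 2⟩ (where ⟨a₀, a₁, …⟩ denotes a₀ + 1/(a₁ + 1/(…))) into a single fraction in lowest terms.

a_0 = 11: 11/1
a_1 = 37: 408/37
a_2 = 2: 827/75
a_3 = 6: 5370/487
a_4 = 1: 6197/562
a_5 = 1: 11567/1049
a_6 = 37: 434176/39375
a_7 = 2: 879919/79799

879919/79799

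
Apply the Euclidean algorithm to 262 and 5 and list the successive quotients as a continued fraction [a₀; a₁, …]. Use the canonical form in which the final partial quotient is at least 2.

[52; 2, 2]

262 = 52·5 + 2, so a_0 = 52
5 = 2·2 + 1, so a_1 = 2
2 = 2·1 + 0, so a_2 = 2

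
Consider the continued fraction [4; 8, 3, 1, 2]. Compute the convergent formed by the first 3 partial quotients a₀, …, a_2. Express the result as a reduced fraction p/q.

Start with 3.
8 + 1/(3/1) = 8 + 1/3 = 25/3
4 + 1/(25/3) = 4 + 3/25 = 103/25

103/25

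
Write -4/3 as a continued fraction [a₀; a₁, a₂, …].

-4 = -2·3 + 2, so a_0 = -2
3 = 1·2 + 1, so a_1 = 1
2 = 2·1 + 0, so a_2 = 2

[-2; 1, 2]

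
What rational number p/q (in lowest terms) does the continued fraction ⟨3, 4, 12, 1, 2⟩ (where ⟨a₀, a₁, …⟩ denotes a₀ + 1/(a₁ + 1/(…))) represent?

Start with 2.
1 + 1/(2/1) = 1 + 1/2 = 3/2
12 + 1/(3/2) = 12 + 2/3 = 38/3
4 + 1/(38/3) = 4 + 3/38 = 155/38
3 + 1/(155/38) = 3 + 38/155 = 503/155

503/155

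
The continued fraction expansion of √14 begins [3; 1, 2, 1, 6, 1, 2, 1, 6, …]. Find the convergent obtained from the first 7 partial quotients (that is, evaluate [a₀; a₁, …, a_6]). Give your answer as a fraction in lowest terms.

a_0 = 3: 3/1
a_1 = 1: 4/1
a_2 = 2: 11/3
a_3 = 1: 15/4
a_4 = 6: 101/27
a_5 = 1: 116/31
a_6 = 2: 333/89

333/89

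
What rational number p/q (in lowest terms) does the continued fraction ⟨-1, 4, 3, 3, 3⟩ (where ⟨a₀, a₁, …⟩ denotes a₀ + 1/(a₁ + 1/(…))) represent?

a_0 = -1: -1/1
a_1 = 4: -3/4
a_2 = 3: -10/13
a_3 = 3: -33/43
a_4 = 3: -109/142

-109/142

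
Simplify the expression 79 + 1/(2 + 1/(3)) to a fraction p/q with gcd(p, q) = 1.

Start with 3.
2 + 1/(3/1) = 2 + 1/3 = 7/3
79 + 1/(7/3) = 79 + 3/7 = 556/7

556/7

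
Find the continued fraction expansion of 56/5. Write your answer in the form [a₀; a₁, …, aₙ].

56 ÷ 5 → quotient 11, remainder 1
5 ÷ 1 → quotient 5, remainder 0

[11; 5]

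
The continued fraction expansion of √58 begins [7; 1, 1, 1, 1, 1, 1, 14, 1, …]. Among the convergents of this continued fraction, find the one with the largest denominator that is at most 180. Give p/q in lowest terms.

a_0 = 7: 7/1  (≤ bound)
a_1 = 1: 8/1  (≤ bound)
a_2 = 1: 15/2  (≤ bound)
a_3 = 1: 23/3  (≤ bound)
a_4 = 1: 38/5  (≤ bound)
a_5 = 1: 61/8  (≤ bound)
a_6 = 1: 99/13  (≤ bound)
a_7 = 14: 1447/190  (> 180, stop)

99/13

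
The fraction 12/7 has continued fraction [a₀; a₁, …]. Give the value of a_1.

1

12 ÷ 7 → quotient 1, remainder 5
7 ÷ 5 → quotient 1, remainder 2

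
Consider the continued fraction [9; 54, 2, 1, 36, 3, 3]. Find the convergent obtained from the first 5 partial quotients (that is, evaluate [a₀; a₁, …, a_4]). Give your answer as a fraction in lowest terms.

53903/5977

Start with 36.
1 + 1/(36/1) = 1 + 1/36 = 37/36
2 + 1/(37/36) = 2 + 36/37 = 110/37
54 + 1/(110/37) = 54 + 37/110 = 5977/110
9 + 1/(5977/110) = 9 + 110/5977 = 53903/5977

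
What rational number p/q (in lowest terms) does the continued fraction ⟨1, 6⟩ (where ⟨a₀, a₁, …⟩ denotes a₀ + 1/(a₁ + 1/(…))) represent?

a_0 = 1: 1/1
a_1 = 6: 7/6

7/6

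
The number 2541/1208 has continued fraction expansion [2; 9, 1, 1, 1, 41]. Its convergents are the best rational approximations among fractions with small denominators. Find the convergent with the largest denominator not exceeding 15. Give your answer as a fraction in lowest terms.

21/10

List convergents until the denominator exceeds the bound:
a_0 = 2: 2/1  (≤ bound)
a_1 = 9: 19/9  (≤ bound)
a_2 = 1: 21/10  (≤ bound)
a_3 = 1: 40/19  (> 15, stop)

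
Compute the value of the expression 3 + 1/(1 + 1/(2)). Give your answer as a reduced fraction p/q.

11/3

Compute successive convergents:
a_0 = 3: 3/1
a_1 = 1: 4/1
a_2 = 2: 11/3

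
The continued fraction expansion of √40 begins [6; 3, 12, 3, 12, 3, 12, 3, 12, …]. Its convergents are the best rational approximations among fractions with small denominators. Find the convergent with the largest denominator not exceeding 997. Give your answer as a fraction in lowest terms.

721/114

List convergents until the denominator exceeds the bound:
a_0 = 6: 6/1  (≤ bound)
a_1 = 3: 19/3  (≤ bound)
a_2 = 12: 234/37  (≤ bound)
a_3 = 3: 721/114  (≤ bound)
a_4 = 12: 8886/1405  (> 997, stop)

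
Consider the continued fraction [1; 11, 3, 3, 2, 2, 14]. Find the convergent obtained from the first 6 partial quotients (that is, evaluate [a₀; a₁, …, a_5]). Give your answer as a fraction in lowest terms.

Build up convergents one term at a time:
a_0 = 1: 1/1
a_1 = 11: 12/11
a_2 = 3: 37/34
a_3 = 3: 123/113
a_4 = 2: 283/260
a_5 = 2: 689/633

689/633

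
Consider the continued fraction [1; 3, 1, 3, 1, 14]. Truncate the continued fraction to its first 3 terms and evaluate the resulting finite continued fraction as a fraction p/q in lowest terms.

a_0 = 1: 1/1
a_1 = 3: 4/3
a_2 = 1: 5/4

5/4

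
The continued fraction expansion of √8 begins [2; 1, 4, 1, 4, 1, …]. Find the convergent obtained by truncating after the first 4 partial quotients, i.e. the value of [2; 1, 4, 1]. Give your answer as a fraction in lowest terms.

17/6

a_0 = 2: 2/1
a_1 = 1: 3/1
a_2 = 4: 14/5
a_3 = 1: 17/6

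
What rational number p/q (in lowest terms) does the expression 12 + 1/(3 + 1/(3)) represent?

123/10

Start with 3.
3 + 1/(3/1) = 3 + 1/3 = 10/3
12 + 1/(10/3) = 12 + 3/10 = 123/10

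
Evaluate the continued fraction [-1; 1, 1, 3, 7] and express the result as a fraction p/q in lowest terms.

-22/51

Collapse the nested fraction from the inside out:
Start with 7.
3 + 1/(7/1) = 3 + 1/7 = 22/7
1 + 1/(22/7) = 1 + 7/22 = 29/22
1 + 1/(29/22) = 1 + 22/29 = 51/29
-1 + 1/(51/29) = -1 + 29/51 = -22/51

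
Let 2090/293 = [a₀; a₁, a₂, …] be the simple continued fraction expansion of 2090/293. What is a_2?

2090 ÷ 293 → quotient 7, remainder 39
293 ÷ 39 → quotient 7, remainder 20
39 ÷ 20 → quotient 1, remainder 19

1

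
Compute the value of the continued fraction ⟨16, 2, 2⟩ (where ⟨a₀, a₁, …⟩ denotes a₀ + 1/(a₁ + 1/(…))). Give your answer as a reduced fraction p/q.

82/5

Use the convergent recurrence hₖ = aₖ·hₖ₋₁ + hₖ₋₂ (and likewise for the denominators kₖ):
a_0 = 16: 16/1
a_1 = 2: 33/2
a_2 = 2: 82/5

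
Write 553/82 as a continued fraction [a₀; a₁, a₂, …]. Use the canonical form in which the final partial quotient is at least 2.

[6; 1, 2, 1, 9, 2]

Repeatedly divide and take the remainder:
⌊553/82⌋ = 6, remainder 61
⌊82/61⌋ = 1, remainder 21
⌊61/21⌋ = 2, remainder 19
⌊21/19⌋ = 1, remainder 2
⌊19/2⌋ = 9, remainder 1
⌊2/1⌋ = 2, remainder 0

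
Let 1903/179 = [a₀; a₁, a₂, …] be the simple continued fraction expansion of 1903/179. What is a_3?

1

1903 = 10·179 + 113, so a_0 = 10
179 = 1·113 + 66, so a_1 = 1
113 = 1·66 + 47, so a_2 = 1
66 = 1·47 + 19, so a_3 = 1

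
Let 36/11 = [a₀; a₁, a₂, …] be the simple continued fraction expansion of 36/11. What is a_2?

1

Apply division with remainder until the remainder is 0:
36 ÷ 11 → quotient 3, remainder 3
11 ÷ 3 → quotient 3, remainder 2
3 ÷ 2 → quotient 1, remainder 1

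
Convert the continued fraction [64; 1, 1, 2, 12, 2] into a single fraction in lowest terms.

8333/129

Start with 2.
12 + 1/(2/1) = 12 + 1/2 = 25/2
2 + 1/(25/2) = 2 + 2/25 = 52/25
1 + 1/(52/25) = 1 + 25/52 = 77/52
1 + 1/(77/52) = 1 + 52/77 = 129/77
64 + 1/(129/77) = 64 + 77/129 = 8333/129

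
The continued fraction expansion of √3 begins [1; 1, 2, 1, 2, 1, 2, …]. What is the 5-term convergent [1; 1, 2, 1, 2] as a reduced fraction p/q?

19/11

Use the convergent recurrence hₖ = aₖ·hₖ₋₁ + hₖ₋₂ (and likewise for the denominators kₖ):
a_0 = 1: 1/1
a_1 = 1: 2/1
a_2 = 2: 5/3
a_3 = 1: 7/4
a_4 = 2: 19/11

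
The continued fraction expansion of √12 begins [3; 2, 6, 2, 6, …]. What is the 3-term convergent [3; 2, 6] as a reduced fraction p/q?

45/13

Use the convergent recurrence hₖ = aₖ·hₖ₋₁ + hₖ₋₂ (and likewise for the denominators kₖ):
a_0 = 3: 3/1
a_1 = 2: 7/2
a_2 = 6: 45/13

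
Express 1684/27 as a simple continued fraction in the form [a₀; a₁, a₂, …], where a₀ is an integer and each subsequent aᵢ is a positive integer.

[62; 2, 1, 2, 3]

1684 = 62·27 + 10, so a_0 = 62
27 = 2·10 + 7, so a_1 = 2
10 = 1·7 + 3, so a_2 = 1
7 = 2·3 + 1, so a_3 = 2
3 = 3·1 + 0, so a_4 = 3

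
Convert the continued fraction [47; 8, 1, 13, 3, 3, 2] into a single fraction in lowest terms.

138415/2938

a_0 = 47: 47/1
a_1 = 8: 377/8
a_2 = 1: 424/9
a_3 = 13: 5889/125
a_4 = 3: 18091/384
a_5 = 3: 60162/1277
a_6 = 2: 138415/2938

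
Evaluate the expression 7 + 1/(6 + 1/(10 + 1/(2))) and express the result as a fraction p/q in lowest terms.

Collapse the nested fraction from the inside out:
Start with 2.
10 + 1/(2/1) = 10 + 1/2 = 21/2
6 + 1/(21/2) = 6 + 2/21 = 128/21
7 + 1/(128/21) = 7 + 21/128 = 917/128

917/128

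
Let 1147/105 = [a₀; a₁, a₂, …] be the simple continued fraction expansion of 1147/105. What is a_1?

1

⌊1147/105⌋ = 10, remainder 97
⌊105/97⌋ = 1, remainder 8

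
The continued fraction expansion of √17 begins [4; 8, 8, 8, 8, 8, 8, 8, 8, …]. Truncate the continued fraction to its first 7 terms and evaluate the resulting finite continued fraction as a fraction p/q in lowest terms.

Start with 8.
8 + 1/(8/1) = 8 + 1/8 = 65/8
8 + 1/(65/8) = 8 + 8/65 = 528/65
8 + 1/(528/65) = 8 + 65/528 = 4289/528
8 + 1/(4289/528) = 8 + 528/4289 = 34840/4289
8 + 1/(34840/4289) = 8 + 4289/34840 = 283009/34840
4 + 1/(283009/34840) = 4 + 34840/283009 = 1166876/283009

1166876/283009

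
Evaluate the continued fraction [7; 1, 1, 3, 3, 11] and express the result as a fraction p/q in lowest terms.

1967/260

Build up convergents one term at a time:
a_0 = 7: 7/1
a_1 = 1: 8/1
a_2 = 1: 15/2
a_3 = 3: 53/7
a_4 = 3: 174/23
a_5 = 11: 1967/260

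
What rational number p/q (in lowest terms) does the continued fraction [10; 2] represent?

21/2

Build up convergents one term at a time:
a_0 = 10: 10/1
a_1 = 2: 21/2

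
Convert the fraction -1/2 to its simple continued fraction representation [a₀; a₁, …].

⌊-1/2⌋ = -1, remainder 1
⌊2/1⌋ = 2, remainder 0

[-1; 2]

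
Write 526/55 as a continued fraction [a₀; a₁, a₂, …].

Repeatedly divide and take the remainder:
526 = 9·55 + 31, so a_0 = 9
55 = 1·31 + 24, so a_1 = 1
31 = 1·24 + 7, so a_2 = 1
24 = 3·7 + 3, so a_3 = 3
7 = 2·3 + 1, so a_4 = 2
3 = 3·1 + 0, so a_5 = 3

[9; 1, 1, 3, 2, 3]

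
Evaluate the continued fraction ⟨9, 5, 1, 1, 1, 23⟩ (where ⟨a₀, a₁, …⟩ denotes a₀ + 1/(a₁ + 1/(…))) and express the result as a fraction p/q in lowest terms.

3689/402

a_0 = 9: 9/1
a_1 = 5: 46/5
a_2 = 1: 55/6
a_3 = 1: 101/11
a_4 = 1: 156/17
a_5 = 23: 3689/402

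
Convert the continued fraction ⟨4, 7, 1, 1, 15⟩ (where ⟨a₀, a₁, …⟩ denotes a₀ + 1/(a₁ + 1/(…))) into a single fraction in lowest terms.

Starting at the tail and folding back:
Start with 15.
1 + 1/(15/1) = 1 + 1/15 = 16/15
1 + 1/(16/15) = 1 + 15/16 = 31/16
7 + 1/(31/16) = 7 + 16/31 = 233/31
4 + 1/(233/31) = 4 + 31/233 = 963/233

963/233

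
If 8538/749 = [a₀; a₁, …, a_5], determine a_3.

1

Run the Euclidean algorithm, recording each quotient:
8538 ÷ 749 → quotient 11, remainder 299
749 ÷ 299 → quotient 2, remainder 151
299 ÷ 151 → quotient 1, remainder 148
151 ÷ 148 → quotient 1, remainder 3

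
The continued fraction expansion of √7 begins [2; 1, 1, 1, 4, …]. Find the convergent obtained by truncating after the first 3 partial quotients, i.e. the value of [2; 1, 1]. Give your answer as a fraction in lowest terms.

5/2

Starting at the tail and folding back:
Start with 1.
1 + 1/(1/1) = 1 + 1/1 = 2/1
2 + 1/(2/1) = 2 + 1/2 = 5/2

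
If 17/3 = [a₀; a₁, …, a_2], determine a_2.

17 ÷ 3 → quotient 5, remainder 2
3 ÷ 2 → quotient 1, remainder 1
2 ÷ 1 → quotient 2, remainder 0

2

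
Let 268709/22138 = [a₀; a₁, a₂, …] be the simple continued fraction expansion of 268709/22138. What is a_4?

⌊268709/22138⌋ = 12, remainder 3053
⌊22138/3053⌋ = 7, remainder 767
⌊3053/767⌋ = 3, remainder 752
⌊767/752⌋ = 1, remainder 15
⌊752/15⌋ = 50, remainder 2

50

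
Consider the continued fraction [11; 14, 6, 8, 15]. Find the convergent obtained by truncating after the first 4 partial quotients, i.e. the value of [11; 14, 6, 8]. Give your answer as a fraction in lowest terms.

a_0 = 11: 11/1
a_1 = 14: 155/14
a_2 = 6: 941/85
a_3 = 8: 7683/694

7683/694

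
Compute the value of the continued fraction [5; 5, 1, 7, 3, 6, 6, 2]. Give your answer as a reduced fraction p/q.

63959/12371

Build up convergents one term at a time:
a_0 = 5: 5/1
a_1 = 5: 26/5
a_2 = 1: 31/6
a_3 = 7: 243/47
a_4 = 3: 760/147
a_5 = 6: 4803/929
a_6 = 6: 29578/5721
a_7 = 2: 63959/12371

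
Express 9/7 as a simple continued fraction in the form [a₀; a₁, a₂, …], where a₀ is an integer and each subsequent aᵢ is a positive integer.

Repeatedly divide and take the remainder:
9 ÷ 7 → quotient 1, remainder 2
7 ÷ 2 → quotient 3, remainder 1
2 ÷ 1 → quotient 2, remainder 0

[1; 3, 2]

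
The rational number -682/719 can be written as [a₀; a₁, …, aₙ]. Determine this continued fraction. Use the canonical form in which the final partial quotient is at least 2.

[-1; 19, 2, 3, 5]

⌊-682/719⌋ = -1, remainder 37
⌊719/37⌋ = 19, remainder 16
⌊37/16⌋ = 2, remainder 5
⌊16/5⌋ = 3, remainder 1
⌊5/1⌋ = 5, remainder 0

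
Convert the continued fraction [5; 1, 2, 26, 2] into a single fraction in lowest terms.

913/161

Build up convergents one term at a time:
a_0 = 5: 5/1
a_1 = 1: 6/1
a_2 = 2: 17/3
a_3 = 26: 448/79
a_4 = 2: 913/161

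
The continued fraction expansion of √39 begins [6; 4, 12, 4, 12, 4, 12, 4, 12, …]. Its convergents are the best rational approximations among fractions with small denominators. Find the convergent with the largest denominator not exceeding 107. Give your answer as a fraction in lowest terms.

a_0 = 6: 6/1  (≤ bound)
a_1 = 4: 25/4  (≤ bound)
a_2 = 12: 306/49  (≤ bound)
a_3 = 4: 1249/200  (> 107, stop)

306/49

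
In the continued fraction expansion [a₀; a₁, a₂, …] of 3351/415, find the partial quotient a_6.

⌊3351/415⌋ = 8, remainder 31
⌊415/31⌋ = 13, remainder 12
⌊31/12⌋ = 2, remainder 7
⌊12/7⌋ = 1, remainder 5
⌊7/5⌋ = 1, remainder 2
⌊5/2⌋ = 2, remainder 1
⌊2/1⌋ = 2, remainder 0

2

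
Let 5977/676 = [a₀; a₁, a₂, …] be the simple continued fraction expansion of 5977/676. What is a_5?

5977 ÷ 676 → quotient 8, remainder 569
676 ÷ 569 → quotient 1, remainder 107
569 ÷ 107 → quotient 5, remainder 34
107 ÷ 34 → quotient 3, remainder 5
34 ÷ 5 → quotient 6, remainder 4
5 ÷ 4 → quotient 1, remainder 1

1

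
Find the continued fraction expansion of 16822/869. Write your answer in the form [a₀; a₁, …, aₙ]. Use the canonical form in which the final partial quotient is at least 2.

⌊16822/869⌋ = 19, remainder 311
⌊869/311⌋ = 2, remainder 247
⌊311/247⌋ = 1, remainder 64
⌊247/64⌋ = 3, remainder 55
⌊64/55⌋ = 1, remainder 9
⌊55/9⌋ = 6, remainder 1
⌊9/1⌋ = 9, remainder 0

[19; 2, 1, 3, 1, 6, 9]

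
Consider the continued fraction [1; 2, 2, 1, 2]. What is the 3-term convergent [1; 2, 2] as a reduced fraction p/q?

Build up convergents one term at a time:
a_0 = 1: 1/1
a_1 = 2: 3/2
a_2 = 2: 7/5

7/5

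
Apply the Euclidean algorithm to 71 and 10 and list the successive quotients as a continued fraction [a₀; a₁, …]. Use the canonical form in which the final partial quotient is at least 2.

⌊71/10⌋ = 7, remainder 1
⌊10/1⌋ = 10, remainder 0

[7; 10]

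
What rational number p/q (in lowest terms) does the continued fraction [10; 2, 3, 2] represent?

Start with 2.
3 + 1/(2/1) = 3 + 1/2 = 7/2
2 + 1/(7/2) = 2 + 2/7 = 16/7
10 + 1/(16/7) = 10 + 7/16 = 167/16

167/16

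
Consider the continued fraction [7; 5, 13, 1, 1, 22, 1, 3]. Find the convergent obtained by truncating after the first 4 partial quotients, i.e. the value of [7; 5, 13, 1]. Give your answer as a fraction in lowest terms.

511/71

Use the convergent recurrence hₖ = aₖ·hₖ₋₁ + hₖ₋₂ (and likewise for the denominators kₖ):
a_0 = 7: 7/1
a_1 = 5: 36/5
a_2 = 13: 475/66
a_3 = 1: 511/71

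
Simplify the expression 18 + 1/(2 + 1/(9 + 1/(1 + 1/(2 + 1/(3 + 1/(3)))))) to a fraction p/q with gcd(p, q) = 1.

12434/673

Start with 3.
3 + 1/(3/1) = 3 + 1/3 = 10/3
2 + 1/(10/3) = 2 + 3/10 = 23/10
1 + 1/(23/10) = 1 + 10/23 = 33/23
9 + 1/(33/23) = 9 + 23/33 = 320/33
2 + 1/(320/33) = 2 + 33/320 = 673/320
18 + 1/(673/320) = 18 + 320/673 = 12434/673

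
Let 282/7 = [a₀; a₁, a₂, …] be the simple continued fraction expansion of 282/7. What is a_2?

2

⌊282/7⌋ = 40, remainder 2
⌊7/2⌋ = 3, remainder 1
⌊2/1⌋ = 2, remainder 0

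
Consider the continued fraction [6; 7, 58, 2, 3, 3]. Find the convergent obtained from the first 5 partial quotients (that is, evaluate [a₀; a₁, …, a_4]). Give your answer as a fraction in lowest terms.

Start with 3.
2 + 1/(3/1) = 2 + 1/3 = 7/3
58 + 1/(7/3) = 58 + 3/7 = 409/7
7 + 1/(409/7) = 7 + 7/409 = 2870/409
6 + 1/(2870/409) = 6 + 409/2870 = 17629/2870

17629/2870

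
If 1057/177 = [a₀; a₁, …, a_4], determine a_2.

34

⌊1057/177⌋ = 5, remainder 172
⌊177/172⌋ = 1, remainder 5
⌊172/5⌋ = 34, remainder 2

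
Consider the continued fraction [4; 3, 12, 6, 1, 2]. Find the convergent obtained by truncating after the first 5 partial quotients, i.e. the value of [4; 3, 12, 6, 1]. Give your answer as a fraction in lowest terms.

Start with 1.
6 + 1/(1/1) = 6 + 1/1 = 7/1
12 + 1/(7/1) = 12 + 1/7 = 85/7
3 + 1/(85/7) = 3 + 7/85 = 262/85
4 + 1/(262/85) = 4 + 85/262 = 1133/262

1133/262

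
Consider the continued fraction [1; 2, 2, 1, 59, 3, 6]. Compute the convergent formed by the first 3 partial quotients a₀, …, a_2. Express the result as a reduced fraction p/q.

Build up convergents one term at a time:
a_0 = 1: 1/1
a_1 = 2: 3/2
a_2 = 2: 7/5

7/5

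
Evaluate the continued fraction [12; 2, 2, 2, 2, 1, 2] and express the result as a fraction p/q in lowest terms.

a_0 = 12: 12/1
a_1 = 2: 25/2
a_2 = 2: 62/5
a_3 = 2: 149/12
a_4 = 2: 360/29
a_5 = 1: 509/41
a_6 = 2: 1378/111

1378/111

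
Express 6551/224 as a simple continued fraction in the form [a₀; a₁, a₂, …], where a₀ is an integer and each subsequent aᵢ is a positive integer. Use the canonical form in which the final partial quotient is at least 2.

6551 ÷ 224 → quotient 29, remainder 55
224 ÷ 55 → quotient 4, remainder 4
55 ÷ 4 → quotient 13, remainder 3
4 ÷ 3 → quotient 1, remainder 1
3 ÷ 1 → quotient 3, remainder 0

[29; 4, 13, 1, 3]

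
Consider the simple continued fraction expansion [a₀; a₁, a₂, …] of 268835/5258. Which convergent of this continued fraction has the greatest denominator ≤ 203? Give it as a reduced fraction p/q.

6749/132

List convergents until the denominator exceeds the bound:
a_0 = 51: 51/1  (≤ bound)
a_1 = 7: 358/7  (≤ bound)
a_2 = 1: 409/8  (≤ bound)
a_3 = 3: 1585/31  (≤ bound)
a_4 = 3: 5164/101  (≤ bound)
a_5 = 1: 6749/132  (≤ bound)
a_6 = 1: 11913/233  (> 203, stop)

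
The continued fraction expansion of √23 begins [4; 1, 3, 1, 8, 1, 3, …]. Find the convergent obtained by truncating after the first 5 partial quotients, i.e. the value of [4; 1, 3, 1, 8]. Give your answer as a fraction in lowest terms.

211/44

Build up convergents one term at a time:
a_0 = 4: 4/1
a_1 = 1: 5/1
a_2 = 3: 19/4
a_3 = 1: 24/5
a_4 = 8: 211/44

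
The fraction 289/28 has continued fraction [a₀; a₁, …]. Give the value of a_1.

⌊289/28⌋ = 10, remainder 9
⌊28/9⌋ = 3, remainder 1

3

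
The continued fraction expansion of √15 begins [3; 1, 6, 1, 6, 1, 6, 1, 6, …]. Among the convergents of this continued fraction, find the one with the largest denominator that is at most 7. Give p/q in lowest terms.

27/7

a_0 = 3: 3/1  (≤ bound)
a_1 = 1: 4/1  (≤ bound)
a_2 = 6: 27/7  (≤ bound)
a_3 = 1: 31/8  (> 7, stop)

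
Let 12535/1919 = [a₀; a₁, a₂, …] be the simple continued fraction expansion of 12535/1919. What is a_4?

3

⌊12535/1919⌋ = 6, remainder 1021
⌊1919/1021⌋ = 1, remainder 898
⌊1021/898⌋ = 1, remainder 123
⌊898/123⌋ = 7, remainder 37
⌊123/37⌋ = 3, remainder 12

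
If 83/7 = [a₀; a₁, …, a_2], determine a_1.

1

83 ÷ 7 → quotient 11, remainder 6
7 ÷ 6 → quotient 1, remainder 1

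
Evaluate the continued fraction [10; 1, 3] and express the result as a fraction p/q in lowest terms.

43/4

Start with 3.
1 + 1/(3/1) = 1 + 1/3 = 4/3
10 + 1/(4/3) = 10 + 3/4 = 43/4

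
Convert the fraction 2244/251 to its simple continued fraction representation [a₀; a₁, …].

[8; 1, 15, 1, 2, 1, 3]

Apply division with remainder until the remainder is 0:
2244 = 8·251 + 236, so a_0 = 8
251 = 1·236 + 15, so a_1 = 1
236 = 15·15 + 11, so a_2 = 15
15 = 1·11 + 4, so a_3 = 1
11 = 2·4 + 3, so a_4 = 2
4 = 1·3 + 1, so a_5 = 1
3 = 3·1 + 0, so a_6 = 3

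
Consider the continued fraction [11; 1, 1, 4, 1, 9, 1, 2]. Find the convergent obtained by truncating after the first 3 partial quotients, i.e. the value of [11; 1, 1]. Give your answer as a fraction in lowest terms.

23/2

Start with 1.
1 + 1/(1/1) = 1 + 1/1 = 2/1
11 + 1/(2/1) = 11 + 1/2 = 23/2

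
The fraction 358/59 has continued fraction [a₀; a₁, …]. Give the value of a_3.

3

358 ÷ 59 → quotient 6, remainder 4
59 ÷ 4 → quotient 14, remainder 3
4 ÷ 3 → quotient 1, remainder 1
3 ÷ 1 → quotient 3, remainder 0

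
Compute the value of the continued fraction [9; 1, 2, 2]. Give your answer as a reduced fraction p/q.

Start with 2.
2 + 1/(2/1) = 2 + 1/2 = 5/2
1 + 1/(5/2) = 1 + 2/5 = 7/5
9 + 1/(7/5) = 9 + 5/7 = 68/7

68/7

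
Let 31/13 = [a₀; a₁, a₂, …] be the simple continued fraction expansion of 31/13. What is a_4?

Apply division with remainder until the remainder is 0:
31 = 2·13 + 5, so a_0 = 2
13 = 2·5 + 3, so a_1 = 2
5 = 1·3 + 2, so a_2 = 1
3 = 1·2 + 1, so a_3 = 1
2 = 2·1 + 0, so a_4 = 2

2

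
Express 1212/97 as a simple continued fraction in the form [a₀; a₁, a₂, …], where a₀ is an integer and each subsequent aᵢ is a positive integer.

1212 = 12·97 + 48, so a_0 = 12
97 = 2·48 + 1, so a_1 = 2
48 = 48·1 + 0, so a_2 = 48

[12; 2, 48]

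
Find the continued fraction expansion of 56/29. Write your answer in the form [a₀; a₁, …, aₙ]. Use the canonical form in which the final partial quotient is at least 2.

Repeatedly divide and take the remainder:
56 ÷ 29 → quotient 1, remainder 27
29 ÷ 27 → quotient 1, remainder 2
27 ÷ 2 → quotient 13, remainder 1
2 ÷ 1 → quotient 2, remainder 0

[1; 1, 13, 2]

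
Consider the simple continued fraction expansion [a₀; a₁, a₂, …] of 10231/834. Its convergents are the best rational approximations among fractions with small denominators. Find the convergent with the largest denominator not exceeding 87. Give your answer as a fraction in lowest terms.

a_0 = 12: 12/1  (≤ bound)
a_1 = 3: 37/3  (≤ bound)
a_2 = 1: 49/4  (≤ bound)
a_3 = 2: 135/11  (≤ bound)
a_4 = 1: 184/15  (≤ bound)
a_5 = 5: 1055/86  (≤ bound)
a_6 = 2: 2294/187  (> 87, stop)

1055/86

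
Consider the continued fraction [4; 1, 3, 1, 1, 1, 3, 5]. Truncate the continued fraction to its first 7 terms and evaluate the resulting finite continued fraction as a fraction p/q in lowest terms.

a_0 = 4: 4/1
a_1 = 1: 5/1
a_2 = 3: 19/4
a_3 = 1: 24/5
a_4 = 1: 43/9
a_5 = 1: 67/14
a_6 = 3: 244/51

244/51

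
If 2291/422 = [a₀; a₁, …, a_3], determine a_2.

2291 = 5·422 + 181, so a_0 = 5
422 = 2·181 + 60, so a_1 = 2
181 = 3·60 + 1, so a_2 = 3

3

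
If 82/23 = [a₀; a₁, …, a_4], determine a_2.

1

82 ÷ 23 → quotient 3, remainder 13
23 ÷ 13 → quotient 1, remainder 10
13 ÷ 10 → quotient 1, remainder 3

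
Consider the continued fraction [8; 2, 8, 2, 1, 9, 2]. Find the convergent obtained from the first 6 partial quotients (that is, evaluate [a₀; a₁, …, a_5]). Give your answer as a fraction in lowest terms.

4346/513

Starting at the tail and folding back:
Start with 9.
1 + 1/(9/1) = 1 + 1/9 = 10/9
2 + 1/(10/9) = 2 + 9/10 = 29/10
8 + 1/(29/10) = 8 + 10/29 = 242/29
2 + 1/(242/29) = 2 + 29/242 = 513/242
8 + 1/(513/242) = 8 + 242/513 = 4346/513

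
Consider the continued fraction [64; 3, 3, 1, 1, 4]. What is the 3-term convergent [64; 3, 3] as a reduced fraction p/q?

643/10

Work from the innermost term outward:
Start with 3.
3 + 1/(3/1) = 3 + 1/3 = 10/3
64 + 1/(10/3) = 64 + 3/10 = 643/10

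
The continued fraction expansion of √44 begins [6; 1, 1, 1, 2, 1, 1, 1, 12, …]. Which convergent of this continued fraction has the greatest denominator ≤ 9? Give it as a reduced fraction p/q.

List convergents until the denominator exceeds the bound:
a_0 = 6: 6/1  (≤ bound)
a_1 = 1: 7/1  (≤ bound)
a_2 = 1: 13/2  (≤ bound)
a_3 = 1: 20/3  (≤ bound)
a_4 = 2: 53/8  (≤ bound)
a_5 = 1: 73/11  (> 9, stop)

53/8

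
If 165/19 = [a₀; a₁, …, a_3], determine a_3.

6

Apply division with remainder until the remainder is 0:
165 = 8·19 + 13, so a_0 = 8
19 = 1·13 + 6, so a_1 = 1
13 = 2·6 + 1, so a_2 = 2
6 = 6·1 + 0, so a_3 = 6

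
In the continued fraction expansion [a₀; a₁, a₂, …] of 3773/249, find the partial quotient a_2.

1

Repeatedly divide and take the remainder:
3773 = 15·249 + 38, so a_0 = 15
249 = 6·38 + 21, so a_1 = 6
38 = 1·21 + 17, so a_2 = 1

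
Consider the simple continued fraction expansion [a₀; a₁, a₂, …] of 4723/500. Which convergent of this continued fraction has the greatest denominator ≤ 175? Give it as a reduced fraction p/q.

List convergents until the denominator exceeds the bound:
a_0 = 9: 9/1  (≤ bound)
a_1 = 2: 19/2  (≤ bound)
a_2 = 4: 85/9  (≤ bound)
a_3 = 7: 614/65  (≤ bound)
a_4 = 1: 699/74  (≤ bound)
a_5 = 2: 2012/213  (> 175, stop)

699/74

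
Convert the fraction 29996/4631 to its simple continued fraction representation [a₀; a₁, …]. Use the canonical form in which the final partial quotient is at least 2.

[6; 2, 10, 2, 9, 11]

29996 ÷ 4631 → quotient 6, remainder 2210
4631 ÷ 2210 → quotient 2, remainder 211
2210 ÷ 211 → quotient 10, remainder 100
211 ÷ 100 → quotient 2, remainder 11
100 ÷ 11 → quotient 9, remainder 1
11 ÷ 1 → quotient 11, remainder 0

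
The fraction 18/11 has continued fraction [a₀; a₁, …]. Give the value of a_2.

1

18 ÷ 11 → quotient 1, remainder 7
11 ÷ 7 → quotient 1, remainder 4
7 ÷ 4 → quotient 1, remainder 3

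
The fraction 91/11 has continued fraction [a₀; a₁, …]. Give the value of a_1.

91 ÷ 11 → quotient 8, remainder 3
11 ÷ 3 → quotient 3, remainder 2

3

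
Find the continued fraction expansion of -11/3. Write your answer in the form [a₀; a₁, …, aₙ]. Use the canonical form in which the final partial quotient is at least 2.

Repeatedly divide and take the remainder:
⌊-11/3⌋ = -4, remainder 1
⌊3/1⌋ = 3, remainder 0

[-4; 3]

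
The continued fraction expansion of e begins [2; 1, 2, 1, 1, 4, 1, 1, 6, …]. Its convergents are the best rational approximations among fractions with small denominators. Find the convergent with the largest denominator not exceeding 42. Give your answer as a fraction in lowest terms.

106/39

a_0 = 2: 2/1  (≤ bound)
a_1 = 1: 3/1  (≤ bound)
a_2 = 2: 8/3  (≤ bound)
a_3 = 1: 11/4  (≤ bound)
a_4 = 1: 19/7  (≤ bound)
a_5 = 4: 87/32  (≤ bound)
a_6 = 1: 106/39  (≤ bound)
a_7 = 1: 193/71  (> 42, stop)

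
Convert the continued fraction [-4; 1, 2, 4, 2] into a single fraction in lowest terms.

-96/29

a_0 = -4: -4/1
a_1 = 1: -3/1
a_2 = 2: -10/3
a_3 = 4: -43/13
a_4 = 2: -96/29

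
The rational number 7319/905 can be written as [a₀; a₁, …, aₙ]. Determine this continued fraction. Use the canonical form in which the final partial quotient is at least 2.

[8; 11, 2, 5, 7]

⌊7319/905⌋ = 8, remainder 79
⌊905/79⌋ = 11, remainder 36
⌊79/36⌋ = 2, remainder 7
⌊36/7⌋ = 5, remainder 1
⌊7/1⌋ = 7, remainder 0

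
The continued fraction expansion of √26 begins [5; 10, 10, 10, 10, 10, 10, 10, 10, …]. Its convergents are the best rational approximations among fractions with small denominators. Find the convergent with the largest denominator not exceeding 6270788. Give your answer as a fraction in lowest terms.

5357035/1050601

List convergents until the denominator exceeds the bound:
a_0 = 5: 5/1  (≤ bound)
a_1 = 10: 51/10  (≤ bound)
a_2 = 10: 515/101  (≤ bound)
a_3 = 10: 5201/1020  (≤ bound)
a_4 = 10: 52525/10301  (≤ bound)
a_5 = 10: 530451/104030  (≤ bound)
a_6 = 10: 5357035/1050601  (≤ bound)
a_7 = 10: 54100801/10610040  (> 6270788, stop)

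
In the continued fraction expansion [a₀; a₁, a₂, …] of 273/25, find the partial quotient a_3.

2

Apply division with remainder until the remainder is 0:
⌊273/25⌋ = 10, remainder 23
⌊25/23⌋ = 1, remainder 2
⌊23/2⌋ = 11, remainder 1
⌊2/1⌋ = 2, remainder 0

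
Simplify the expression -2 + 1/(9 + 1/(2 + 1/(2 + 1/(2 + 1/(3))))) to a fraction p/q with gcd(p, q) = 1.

Work from the innermost term outward:
Start with 3.
2 + 1/(3/1) = 2 + 1/3 = 7/3
2 + 1/(7/3) = 2 + 3/7 = 17/7
2 + 1/(17/7) = 2 + 7/17 = 41/17
9 + 1/(41/17) = 9 + 17/41 = 386/41
-2 + 1/(386/41) = -2 + 41/386 = -731/386

-731/386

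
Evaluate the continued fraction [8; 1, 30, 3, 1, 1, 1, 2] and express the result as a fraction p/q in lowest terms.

8134/907

a_0 = 8: 8/1
a_1 = 1: 9/1
a_2 = 30: 278/31
a_3 = 3: 843/94
a_4 = 1: 1121/125
a_5 = 1: 1964/219
a_6 = 1: 3085/344
a_7 = 2: 8134/907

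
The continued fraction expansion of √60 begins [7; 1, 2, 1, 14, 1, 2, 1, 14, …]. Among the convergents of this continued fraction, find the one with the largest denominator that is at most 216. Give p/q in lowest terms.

List convergents until the denominator exceeds the bound:
a_0 = 7: 7/1  (≤ bound)
a_1 = 1: 8/1  (≤ bound)
a_2 = 2: 23/3  (≤ bound)
a_3 = 1: 31/4  (≤ bound)
a_4 = 14: 457/59  (≤ bound)
a_5 = 1: 488/63  (≤ bound)
a_6 = 2: 1433/185  (≤ bound)
a_7 = 1: 1921/248  (> 216, stop)

1433/185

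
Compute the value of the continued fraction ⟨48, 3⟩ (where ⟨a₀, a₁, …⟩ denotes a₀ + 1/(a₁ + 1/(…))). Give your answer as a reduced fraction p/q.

145/3

Start with 3.
48 + 1/(3/1) = 48 + 1/3 = 145/3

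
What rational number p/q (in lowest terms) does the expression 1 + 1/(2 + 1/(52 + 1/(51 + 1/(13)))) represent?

104287/69746

Start with 13.
51 + 1/(13/1) = 51 + 1/13 = 664/13
52 + 1/(664/13) = 52 + 13/664 = 34541/664
2 + 1/(34541/664) = 2 + 664/34541 = 69746/34541
1 + 1/(69746/34541) = 1 + 34541/69746 = 104287/69746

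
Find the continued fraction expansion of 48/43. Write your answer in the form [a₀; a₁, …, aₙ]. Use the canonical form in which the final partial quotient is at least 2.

Apply division with remainder until the remainder is 0:
⌊48/43⌋ = 1, remainder 5
⌊43/5⌋ = 8, remainder 3
⌊5/3⌋ = 1, remainder 2
⌊3/2⌋ = 1, remainder 1
⌊2/1⌋ = 2, remainder 0

[1; 8, 1, 1, 2]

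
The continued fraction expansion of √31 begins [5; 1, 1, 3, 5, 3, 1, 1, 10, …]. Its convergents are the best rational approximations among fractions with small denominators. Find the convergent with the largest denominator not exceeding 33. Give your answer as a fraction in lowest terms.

List convergents until the denominator exceeds the bound:
a_0 = 5: 5/1  (≤ bound)
a_1 = 1: 6/1  (≤ bound)
a_2 = 1: 11/2  (≤ bound)
a_3 = 3: 39/7  (≤ bound)
a_4 = 5: 206/37  (> 33, stop)

39/7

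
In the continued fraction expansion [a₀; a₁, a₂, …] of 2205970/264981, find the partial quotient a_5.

1

2205970 = 8·264981 + 86122, so a_0 = 8
264981 = 3·86122 + 6615, so a_1 = 3
86122 = 13·6615 + 127, so a_2 = 13
6615 = 52·127 + 11, so a_3 = 52
127 = 11·11 + 6, so a_4 = 11
11 = 1·6 + 5, so a_5 = 1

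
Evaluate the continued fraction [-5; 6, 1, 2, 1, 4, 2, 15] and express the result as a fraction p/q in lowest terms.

-21216/4373

Start with 15.
2 + 1/(15/1) = 2 + 1/15 = 31/15
4 + 1/(31/15) = 4 + 15/31 = 139/31
1 + 1/(139/31) = 1 + 31/139 = 170/139
2 + 1/(170/139) = 2 + 139/170 = 479/170
1 + 1/(479/170) = 1 + 170/479 = 649/479
6 + 1/(649/479) = 6 + 479/649 = 4373/649
-5 + 1/(4373/649) = -5 + 649/4373 = -21216/4373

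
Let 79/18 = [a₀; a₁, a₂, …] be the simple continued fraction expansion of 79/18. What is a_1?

Apply division with remainder until the remainder is 0:
⌊79/18⌋ = 4, remainder 7
⌊18/7⌋ = 2, remainder 4

2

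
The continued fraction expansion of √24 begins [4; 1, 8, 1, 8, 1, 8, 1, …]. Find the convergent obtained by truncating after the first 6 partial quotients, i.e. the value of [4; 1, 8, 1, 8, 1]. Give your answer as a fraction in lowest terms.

a_0 = 4: 4/1
a_1 = 1: 5/1
a_2 = 8: 44/9
a_3 = 1: 49/10
a_4 = 8: 436/89
a_5 = 1: 485/99

485/99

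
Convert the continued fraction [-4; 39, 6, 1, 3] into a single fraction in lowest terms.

-4201/1057

Start with 3.
1 + 1/(3/1) = 1 + 1/3 = 4/3
6 + 1/(4/3) = 6 + 3/4 = 27/4
39 + 1/(27/4) = 39 + 4/27 = 1057/27
-4 + 1/(1057/27) = -4 + 27/1057 = -4201/1057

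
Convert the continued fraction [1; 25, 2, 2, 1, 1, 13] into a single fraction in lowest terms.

Use the convergent recurrence hₖ = aₖ·hₖ₋₁ + hₖ₋₂ (and likewise for the denominators kₖ):
a_0 = 1: 1/1
a_1 = 25: 26/25
a_2 = 2: 53/51
a_3 = 2: 132/127
a_4 = 1: 185/178
a_5 = 1: 317/305
a_6 = 13: 4306/4143

4306/4143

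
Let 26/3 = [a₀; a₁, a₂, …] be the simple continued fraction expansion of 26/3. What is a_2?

⌊26/3⌋ = 8, remainder 2
⌊3/2⌋ = 1, remainder 1
⌊2/1⌋ = 2, remainder 0

2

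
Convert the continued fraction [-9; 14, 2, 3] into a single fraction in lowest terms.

Build up convergents one term at a time:
a_0 = -9: -9/1
a_1 = 14: -125/14
a_2 = 2: -259/29
a_3 = 3: -902/101

-902/101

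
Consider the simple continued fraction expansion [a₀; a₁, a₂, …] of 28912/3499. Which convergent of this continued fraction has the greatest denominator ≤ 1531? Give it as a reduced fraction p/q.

List convergents until the denominator exceeds the bound:
a_0 = 8: 8/1  (≤ bound)
a_1 = 3: 25/3  (≤ bound)
a_2 = 1: 33/4  (≤ bound)
a_3 = 4: 157/19  (≤ bound)
a_4 = 12: 1917/232  (≤ bound)
a_5 = 15: 28912/3499  (> 1531, stop)

1917/232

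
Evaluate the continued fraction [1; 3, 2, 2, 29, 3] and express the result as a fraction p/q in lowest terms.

1963/1517

Starting at the tail and folding back:
Start with 3.
29 + 1/(3/1) = 29 + 1/3 = 88/3
2 + 1/(88/3) = 2 + 3/88 = 179/88
2 + 1/(179/88) = 2 + 88/179 = 446/179
3 + 1/(446/179) = 3 + 179/446 = 1517/446
1 + 1/(1517/446) = 1 + 446/1517 = 1963/1517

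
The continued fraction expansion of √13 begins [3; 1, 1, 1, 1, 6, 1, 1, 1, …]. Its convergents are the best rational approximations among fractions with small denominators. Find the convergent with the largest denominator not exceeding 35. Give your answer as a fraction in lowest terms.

119/33

a_0 = 3: 3/1  (≤ bound)
a_1 = 1: 4/1  (≤ bound)
a_2 = 1: 7/2  (≤ bound)
a_3 = 1: 11/3  (≤ bound)
a_4 = 1: 18/5  (≤ bound)
a_5 = 6: 119/33  (≤ bound)
a_6 = 1: 137/38  (> 35, stop)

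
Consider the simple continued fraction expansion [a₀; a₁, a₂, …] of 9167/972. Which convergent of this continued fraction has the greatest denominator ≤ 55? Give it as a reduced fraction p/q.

List convergents until the denominator exceeds the bound:
a_0 = 9: 9/1  (≤ bound)
a_1 = 2: 19/2  (≤ bound)
a_2 = 3: 66/7  (≤ bound)
a_3 = 7: 481/51  (≤ bound)
a_4 = 1: 547/58  (> 55, stop)

481/51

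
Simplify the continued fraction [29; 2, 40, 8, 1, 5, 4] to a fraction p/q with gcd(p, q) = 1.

Start with 4.
5 + 1/(4/1) = 5 + 1/4 = 21/4
1 + 1/(21/4) = 1 + 4/21 = 25/21
8 + 1/(25/21) = 8 + 21/25 = 221/25
40 + 1/(221/25) = 40 + 25/221 = 8865/221
2 + 1/(8865/221) = 2 + 221/8865 = 17951/8865
29 + 1/(17951/8865) = 29 + 8865/17951 = 529444/17951

529444/17951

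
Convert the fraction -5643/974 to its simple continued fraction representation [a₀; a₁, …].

[-6; 4, 1, 5, 2, 15]

-5643 ÷ 974 → quotient -6, remainder 201
974 ÷ 201 → quotient 4, remainder 170
201 ÷ 170 → quotient 1, remainder 31
170 ÷ 31 → quotient 5, remainder 15
31 ÷ 15 → quotient 2, remainder 1
15 ÷ 1 → quotient 15, remainder 0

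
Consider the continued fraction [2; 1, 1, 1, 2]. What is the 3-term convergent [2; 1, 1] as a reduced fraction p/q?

5/2

a_0 = 2: 2/1
a_1 = 1: 3/1
a_2 = 1: 5/2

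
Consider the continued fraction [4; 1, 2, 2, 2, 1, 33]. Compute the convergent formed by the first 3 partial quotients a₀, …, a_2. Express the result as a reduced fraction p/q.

14/3

Collapse the nested fraction from the inside out:
Start with 2.
1 + 1/(2/1) = 1 + 1/2 = 3/2
4 + 1/(3/2) = 4 + 2/3 = 14/3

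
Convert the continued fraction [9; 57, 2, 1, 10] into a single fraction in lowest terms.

Compute successive convergents:
a_0 = 9: 9/1
a_1 = 57: 514/57
a_2 = 2: 1037/115
a_3 = 1: 1551/172
a_4 = 10: 16547/1835

16547/1835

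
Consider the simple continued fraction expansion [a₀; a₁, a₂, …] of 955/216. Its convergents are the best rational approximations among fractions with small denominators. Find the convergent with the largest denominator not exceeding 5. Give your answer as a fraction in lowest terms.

22/5

List convergents until the denominator exceeds the bound:
a_0 = 4: 4/1  (≤ bound)
a_1 = 2: 9/2  (≤ bound)
a_2 = 2: 22/5  (≤ bound)
a_3 = 1: 31/7  (> 5, stop)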